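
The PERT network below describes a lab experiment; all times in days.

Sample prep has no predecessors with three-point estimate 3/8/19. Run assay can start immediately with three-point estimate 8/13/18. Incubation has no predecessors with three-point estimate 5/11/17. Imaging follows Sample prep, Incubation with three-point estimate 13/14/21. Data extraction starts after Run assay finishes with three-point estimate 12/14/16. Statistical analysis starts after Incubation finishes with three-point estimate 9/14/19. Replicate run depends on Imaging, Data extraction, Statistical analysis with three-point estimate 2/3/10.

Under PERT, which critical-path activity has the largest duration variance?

Run assay

te_Sample prep = (3 + 4·8 + 19)/6 = 54/6 = 9; σ²_Sample prep = ((19−3)/6)² = 7.111
te_Run assay = (8 + 4·13 + 18)/6 = 78/6 = 13; σ²_Run assay = ((18−8)/6)² = 2.778
te_Incubation = (5 + 4·11 + 17)/6 = 66/6 = 11; σ²_Incubation = ((17−5)/6)² = 4.000
te_Imaging = (13 + 4·14 + 21)/6 = 90/6 = 15; σ²_Imaging = ((21−13)/6)² = 1.778
te_Data extraction = (12 + 4·14 + 16)/6 = 84/6 = 14; σ²_Data extraction = ((16−12)/6)² = 0.444
te_Statistical analysis = (9 + 4·14 + 19)/6 = 84/6 = 14; σ²_Statistical analysis = ((19−9)/6)² = 2.778
te_Replicate run = (2 + 4·3 + 10)/6 = 24/6 = 4; σ²_Replicate run = ((10−2)/6)² = 1.778

Forward pass:
ES_Sample prep = 0; EF_Sample prep = 9
ES_Run assay = 0; EF_Run assay = 13
ES_Incubation = 0; EF_Incubation = 11
ES_Imaging = max(EF_Sample prep=9, EF_Incubation=11) = 11; EF_Imaging = 11+15 = 26
ES_Data extraction = 13; EF_Data extraction = 13+14 = 27
ES_Statistical analysis = 11; EF_Statistical analysis = 11+14 = 25
ES_Replicate run = max(EF_Imaging=26, EF_Data extraction=27, EF_Statistical analysis=25) = 27; EF_Replicate run = 27+4 = 31
Expected project duration μ = 31 days. Critical path: Run assay → Data extraction → Replicate run.

Variances on critical path: σ²_Run assay=2.778, σ²_Data extraction=0.444, σ²_Replicate run=1.778.
Largest is σ²_Run assay = 2.778.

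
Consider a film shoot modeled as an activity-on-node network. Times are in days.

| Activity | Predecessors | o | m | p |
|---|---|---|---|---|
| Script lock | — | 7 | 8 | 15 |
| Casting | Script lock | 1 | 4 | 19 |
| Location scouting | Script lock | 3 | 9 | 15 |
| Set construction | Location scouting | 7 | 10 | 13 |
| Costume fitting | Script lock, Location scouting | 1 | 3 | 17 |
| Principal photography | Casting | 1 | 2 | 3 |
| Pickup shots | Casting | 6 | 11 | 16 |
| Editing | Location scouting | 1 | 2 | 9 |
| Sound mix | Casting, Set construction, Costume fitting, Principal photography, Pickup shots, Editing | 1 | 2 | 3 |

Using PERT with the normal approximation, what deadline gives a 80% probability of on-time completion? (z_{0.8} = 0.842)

32.2 days

te_Script lock = (7 + 4·8 + 15)/6 = 54/6 = 9; σ²_Script lock = ((15−7)/6)² = 1.778
te_Casting = (1 + 4·4 + 19)/6 = 36/6 = 6; σ²_Casting = ((19−1)/6)² = 9.000
te_Location scouting = (3 + 4·9 + 15)/6 = 54/6 = 9; σ²_Location scouting = ((15−3)/6)² = 4.000
te_Set construction = (7 + 4·10 + 13)/6 = 60/6 = 10; σ²_Set construction = ((13−7)/6)² = 1.000
te_Costume fitting = (1 + 4·3 + 17)/6 = 30/6 = 5; σ²_Costume fitting = ((17−1)/6)² = 7.111
te_Principal photography = (1 + 4·2 + 3)/6 = 12/6 = 2; σ²_Principal photography = ((3−1)/6)² = 0.111
te_Pickup shots = (6 + 4·11 + 16)/6 = 66/6 = 11; σ²_Pickup shots = ((16−6)/6)² = 2.778
te_Editing = (1 + 4·2 + 9)/6 = 18/6 = 3; σ²_Editing = ((9−1)/6)² = 1.778
te_Sound mix = (1 + 4·2 + 3)/6 = 12/6 = 2; σ²_Sound mix = ((3−1)/6)² = 0.111

Forward pass:
ES_Script lock = 0; EF_Script lock = 9
ES_Casting = 9; EF_Casting = 9+6 = 15
ES_Location scouting = 9; EF_Location scouting = 9+9 = 18
ES_Set construction = 18; EF_Set construction = 18+10 = 28
ES_Costume fitting = max(EF_Script lock=9, EF_Location scouting=18) = 18; EF_Costume fitting = 18+5 = 23
ES_Principal photography = 15; EF_Principal photography = 15+2 = 17
ES_Pickup shots = 15; EF_Pickup shots = 15+11 = 26
ES_Editing = 18; EF_Editing = 18+3 = 21
ES_Sound mix = max(EF_Casting=15, EF_Set construction=28, EF_Costume fitting=23, EF_Principal photography=17, EF_Pickup shots=26, EF_Editing=21) = 28; EF_Sound mix = 28+2 = 30
Expected project duration μ = 30 days. Critical path: Script lock → Location scouting → Set construction → Sound mix.

Variance along critical path = 1.778 + 4.000 + 1.000 + 0.111 = 6.889; σ = 2.625 days.
D = μ + z·σ = 30 + 0.842·2.625 = 32.2 days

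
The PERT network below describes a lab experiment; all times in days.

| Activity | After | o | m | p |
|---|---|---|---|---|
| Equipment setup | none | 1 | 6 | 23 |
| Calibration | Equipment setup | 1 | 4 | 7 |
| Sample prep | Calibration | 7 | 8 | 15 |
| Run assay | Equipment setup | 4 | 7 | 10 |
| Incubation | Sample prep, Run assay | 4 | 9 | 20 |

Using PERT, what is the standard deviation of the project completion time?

4.83 days

te_Equipment setup = (1 + 4·6 + 23)/6 = 48/6 = 8; σ²_Equipment setup = ((23−1)/6)² = 13.444
te_Calibration = (1 + 4·4 + 7)/6 = 24/6 = 4; σ²_Calibration = ((7−1)/6)² = 1.000
te_Sample prep = (7 + 4·8 + 15)/6 = 54/6 = 9; σ²_Sample prep = ((15−7)/6)² = 1.778
te_Run assay = (4 + 4·7 + 10)/6 = 42/6 = 7; σ²_Run assay = ((10−4)/6)² = 1.000
te_Incubation = (4 + 4·9 + 20)/6 = 60/6 = 10; σ²_Incubation = ((20−4)/6)² = 7.111

Forward pass:
ES_Equipment setup = 0; EF_Equipment setup = 8
ES_Calibration = 8; EF_Calibration = 8+4 = 12
ES_Sample prep = 12; EF_Sample prep = 12+9 = 21
ES_Run assay = 8; EF_Run assay = 8+7 = 15
ES_Incubation = max(EF_Sample prep=21, EF_Run assay=15) = 21; EF_Incubation = 21+10 = 31
Expected project duration μ = 31 days. Critical path: Equipment setup → Calibration → Sample prep → Incubation.

Variance along critical path = 13.444 + 1.000 + 1.778 + 7.111 = 23.333
σ = √23.333 = 4.830 days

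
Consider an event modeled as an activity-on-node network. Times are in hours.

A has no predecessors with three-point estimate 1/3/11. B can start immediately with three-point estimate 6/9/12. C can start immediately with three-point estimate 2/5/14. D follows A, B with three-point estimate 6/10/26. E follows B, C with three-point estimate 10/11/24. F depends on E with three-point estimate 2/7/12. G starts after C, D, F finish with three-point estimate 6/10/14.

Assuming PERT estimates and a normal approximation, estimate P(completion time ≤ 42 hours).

0.817

te_A = (1 + 4·3 + 11)/6 = 24/6 = 4; σ²_A = ((11−1)/6)² = 2.778
te_B = (6 + 4·9 + 12)/6 = 54/6 = 9; σ²_B = ((12−6)/6)² = 1.000
te_C = (2 + 4·5 + 14)/6 = 36/6 = 6; σ²_C = ((14−2)/6)² = 4.000
te_D = (6 + 4·10 + 26)/6 = 72/6 = 12; σ²_D = ((26−6)/6)² = 11.111
te_E = (10 + 4·11 + 24)/6 = 78/6 = 13; σ²_E = ((24−10)/6)² = 5.444
te_F = (2 + 4·7 + 12)/6 = 42/6 = 7; σ²_F = ((12−2)/6)² = 2.778
te_G = (6 + 4·10 + 14)/6 = 60/6 = 10; σ²_G = ((14−6)/6)² = 1.778

Forward pass:
ES_A = 0; EF_A = 4
ES_B = 0; EF_B = 9
ES_C = 0; EF_C = 6
ES_D = max(EF_A=4, EF_B=9) = 9; EF_D = 9+12 = 21
ES_E = max(EF_B=9, EF_C=6) = 9; EF_E = 9+13 = 22
ES_F = 22; EF_F = 22+7 = 29
ES_G = max(EF_C=6, EF_D=21, EF_F=29) = 29; EF_G = 29+10 = 39
Expected project duration μ = 39 hours. Critical path: B → E → F → G.

Variance along critical path = 1.000 + 5.444 + 2.778 + 1.778 = 11.000; σ = √11.000 = 3.317 hours.
Z = (42 − 39) / 3.317 = 0.905
P(T ≤ 42) = Φ(0.905) ≈ 0.817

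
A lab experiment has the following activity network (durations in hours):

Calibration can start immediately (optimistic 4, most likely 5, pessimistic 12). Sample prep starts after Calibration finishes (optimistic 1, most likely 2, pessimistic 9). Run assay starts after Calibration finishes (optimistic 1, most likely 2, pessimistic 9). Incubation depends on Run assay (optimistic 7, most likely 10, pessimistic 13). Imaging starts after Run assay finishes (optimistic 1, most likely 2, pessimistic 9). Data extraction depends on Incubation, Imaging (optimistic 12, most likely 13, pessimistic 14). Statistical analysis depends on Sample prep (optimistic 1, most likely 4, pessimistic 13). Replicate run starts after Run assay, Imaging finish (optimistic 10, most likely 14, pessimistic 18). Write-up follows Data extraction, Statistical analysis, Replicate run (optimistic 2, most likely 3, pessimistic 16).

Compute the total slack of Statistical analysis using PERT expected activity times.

te_Calibration = (4 + 4·5 + 12)/6 = 36/6 = 6
te_Sample prep = (1 + 4·2 + 9)/6 = 18/6 = 3
te_Run assay = (1 + 4·2 + 9)/6 = 18/6 = 3
te_Incubation = (7 + 4·10 + 13)/6 = 60/6 = 10
te_Imaging = (1 + 4·2 + 9)/6 = 18/6 = 3
te_Data extraction = (12 + 4·13 + 14)/6 = 78/6 = 13
te_Statistical analysis = (1 + 4·4 + 13)/6 = 30/6 = 5
te_Replicate run = (10 + 4·14 + 18)/6 = 84/6 = 14
te_Write-up = (2 + 4·3 + 16)/6 = 30/6 = 5

Forward pass:
ES_Calibration = 0; EF_Calibration = 6
ES_Sample prep = 6; EF_Sample prep = 6+3 = 9
ES_Run assay = 6; EF_Run assay = 6+3 = 9
ES_Incubation = 9; EF_Incubation = 9+10 = 19
ES_Imaging = 9; EF_Imaging = 9+3 = 12
ES_Data extraction = max(EF_Incubation=19, EF_Imaging=12) = 19; EF_Data extraction = 19+13 = 32
ES_Statistical analysis = 9; EF_Statistical analysis = 9+5 = 14
ES_Replicate run = max(EF_Run assay=9, EF_Imaging=12) = 12; EF_Replicate run = 12+14 = 26
ES_Write-up = max(EF_Data extraction=32, EF_Statistical analysis=14, EF_Replicate run=26) = 32; EF_Write-up = 32+5 = 37
Expected project duration μ = 37 hours. Critical path: Calibration → Run assay → Incubation → Data extraction → Write-up.

Backward pass:
LF_Write-up = 37; LS_Write-up = 37−5 = 32
LF_Replicate run = LS_Write-up = 32; LS_Replicate run = 32−14 = 18
LF_Statistical analysis = LS_Write-up = 32; LS_Statistical analysis = 32−5 = 27
LF_Data extraction = LS_Write-up = 32; LS_Data extraction = 32−13 = 19
LF_Imaging = min(LS_Data extraction=19, LS_Replicate run=18) = 18; LS_Imaging = 18−3 = 15
LF_Incubation = LS_Data extraction = 19; LS_Incubation = 19−10 = 9
LF_Run assay = min(LS_Incubation=9, LS_Imaging=15, LS_Replicate run=18) = 9; LS_Run assay = 9−3 = 6
LF_Sample prep = LS_Statistical analysis = 27; LS_Sample prep = 27−3 = 24
LF_Calibration = min(LS_Sample prep=24, LS_Run assay=6) = 6; LS_Calibration = 6−6 = 0
Slack_Statistical analysis = LS_Statistical analysis − ES_Statistical analysis = 27 − 9 = 18

18 hours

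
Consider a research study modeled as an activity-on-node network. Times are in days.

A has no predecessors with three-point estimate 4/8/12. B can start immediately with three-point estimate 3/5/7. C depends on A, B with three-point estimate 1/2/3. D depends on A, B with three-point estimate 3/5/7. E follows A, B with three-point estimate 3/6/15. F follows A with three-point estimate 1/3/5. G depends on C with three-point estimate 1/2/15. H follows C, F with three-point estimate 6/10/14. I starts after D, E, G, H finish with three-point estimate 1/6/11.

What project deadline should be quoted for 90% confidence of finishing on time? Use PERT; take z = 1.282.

te_A = (4 + 4·8 + 12)/6 = 48/6 = 8; σ²_A = ((12−4)/6)² = 1.778
te_B = (3 + 4·5 + 7)/6 = 30/6 = 5; σ²_B = ((7−3)/6)² = 0.444
te_C = (1 + 4·2 + 3)/6 = 12/6 = 2; σ²_C = ((3−1)/6)² = 0.111
te_D = (3 + 4·5 + 7)/6 = 30/6 = 5; σ²_D = ((7−3)/6)² = 0.444
te_E = (3 + 4·6 + 15)/6 = 42/6 = 7; σ²_E = ((15−3)/6)² = 4.000
te_F = (1 + 4·3 + 5)/6 = 18/6 = 3; σ²_F = ((5−1)/6)² = 0.444
te_G = (1 + 4·2 + 15)/6 = 24/6 = 4; σ²_G = ((15−1)/6)² = 5.444
te_H = (6 + 4·10 + 14)/6 = 60/6 = 10; σ²_H = ((14−6)/6)² = 1.778
te_I = (1 + 4·6 + 11)/6 = 36/6 = 6; σ²_I = ((11−1)/6)² = 2.778

Forward pass:
ES_A = 0; EF_A = 8
ES_B = 0; EF_B = 5
ES_C = max(EF_A=8, EF_B=5) = 8; EF_C = 8+2 = 10
ES_D = max(EF_A=8, EF_B=5) = 8; EF_D = 8+5 = 13
ES_E = max(EF_A=8, EF_B=5) = 8; EF_E = 8+7 = 15
ES_F = 8; EF_F = 8+3 = 11
ES_G = 10; EF_G = 10+4 = 14
ES_H = max(EF_C=10, EF_F=11) = 11; EF_H = 11+10 = 21
ES_I = max(EF_D=13, EF_E=15, EF_G=14, EF_H=21) = 21; EF_I = 21+6 = 27
Expected project duration μ = 27 days. Critical path: A → F → H → I.

Variance along critical path = 1.778 + 0.444 + 1.778 + 2.778 = 6.778; σ = 2.603 days.
D = μ + z·σ = 27 + 1.282·2.603 = 30.3 days

30.3 days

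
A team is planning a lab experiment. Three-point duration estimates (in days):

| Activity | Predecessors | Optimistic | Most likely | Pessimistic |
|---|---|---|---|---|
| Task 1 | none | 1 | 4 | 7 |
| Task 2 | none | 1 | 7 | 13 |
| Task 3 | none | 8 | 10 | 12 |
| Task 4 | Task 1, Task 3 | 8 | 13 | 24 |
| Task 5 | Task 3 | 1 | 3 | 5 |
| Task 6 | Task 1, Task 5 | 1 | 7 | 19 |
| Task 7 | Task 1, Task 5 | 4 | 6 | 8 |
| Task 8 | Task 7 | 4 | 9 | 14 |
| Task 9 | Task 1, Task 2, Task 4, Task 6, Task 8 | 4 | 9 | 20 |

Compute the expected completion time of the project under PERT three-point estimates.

38 days

te_Task 1 = (1 + 4·4 + 7)/6 = 24/6 = 4
te_Task 2 = (1 + 4·7 + 13)/6 = 42/6 = 7
te_Task 3 = (8 + 4·10 + 12)/6 = 60/6 = 10
te_Task 4 = (8 + 4·13 + 24)/6 = 84/6 = 14
te_Task 5 = (1 + 4·3 + 5)/6 = 18/6 = 3
te_Task 6 = (1 + 4·7 + 19)/6 = 48/6 = 8
te_Task 7 = (4 + 4·6 + 8)/6 = 36/6 = 6
te_Task 8 = (4 + 4·9 + 14)/6 = 54/6 = 9
te_Task 9 = (4 + 4·9 + 20)/6 = 60/6 = 10

Forward pass:
ES_Task 1 = 0; EF_Task 1 = 4
ES_Task 2 = 0; EF_Task 2 = 7
ES_Task 3 = 0; EF_Task 3 = 10
ES_Task 4 = max(EF_Task 1=4, EF_Task 3=10) = 10; EF_Task 4 = 10+14 = 24
ES_Task 5 = 10; EF_Task 5 = 10+3 = 13
ES_Task 6 = max(EF_Task 1=4, EF_Task 5=13) = 13; EF_Task 6 = 13+8 = 21
ES_Task 7 = max(EF_Task 1=4, EF_Task 5=13) = 13; EF_Task 7 = 13+6 = 19
ES_Task 8 = 19; EF_Task 8 = 19+9 = 28
ES_Task 9 = max(EF_Task 1=4, EF_Task 2=7, EF_Task 4=24, EF_Task 6=21, EF_Task 8=28) = 28; EF_Task 9 = 28+10 = 38
Expected project duration μ = 38 days. Critical path: Task 3 → Task 5 → Task 7 → Task 8 → Task 9.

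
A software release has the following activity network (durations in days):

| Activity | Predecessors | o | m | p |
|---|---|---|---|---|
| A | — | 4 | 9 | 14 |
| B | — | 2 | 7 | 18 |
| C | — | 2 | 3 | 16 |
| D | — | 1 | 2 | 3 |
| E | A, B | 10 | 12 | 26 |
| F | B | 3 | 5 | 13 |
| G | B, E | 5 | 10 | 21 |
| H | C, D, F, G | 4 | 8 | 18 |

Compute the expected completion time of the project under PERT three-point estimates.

te_A = (4 + 4·9 + 14)/6 = 54/6 = 9
te_B = (2 + 4·7 + 18)/6 = 48/6 = 8
te_C = (2 + 4·3 + 16)/6 = 30/6 = 5
te_D = (1 + 4·2 + 3)/6 = 12/6 = 2
te_E = (10 + 4·12 + 26)/6 = 84/6 = 14
te_F = (3 + 4·5 + 13)/6 = 36/6 = 6
te_G = (5 + 4·10 + 21)/6 = 66/6 = 11
te_H = (4 + 4·8 + 18)/6 = 54/6 = 9

Forward pass:
ES_A = 0; EF_A = 9
ES_B = 0; EF_B = 8
ES_C = 0; EF_C = 5
ES_D = 0; EF_D = 2
ES_E = max(EF_A=9, EF_B=8) = 9; EF_E = 9+14 = 23
ES_F = 8; EF_F = 8+6 = 14
ES_G = max(EF_B=8, EF_E=23) = 23; EF_G = 23+11 = 34
ES_H = max(EF_C=5, EF_D=2, EF_F=14, EF_G=34) = 34; EF_H = 34+9 = 43
Expected project duration μ = 43 days. Critical path: A → E → G → H.

43 days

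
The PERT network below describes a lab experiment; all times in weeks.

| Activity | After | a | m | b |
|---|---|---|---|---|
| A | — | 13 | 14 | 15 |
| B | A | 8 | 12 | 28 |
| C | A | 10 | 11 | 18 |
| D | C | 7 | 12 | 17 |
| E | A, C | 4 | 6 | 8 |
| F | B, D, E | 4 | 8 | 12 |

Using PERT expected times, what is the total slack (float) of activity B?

te_A = (13 + 4·14 + 15)/6 = 84/6 = 14
te_B = (8 + 4·12 + 28)/6 = 84/6 = 14
te_C = (10 + 4·11 + 18)/6 = 72/6 = 12
te_D = (7 + 4·12 + 17)/6 = 72/6 = 12
te_E = (4 + 4·6 + 8)/6 = 36/6 = 6
te_F = (4 + 4·8 + 12)/6 = 48/6 = 8

Forward pass:
ES_A = 0; EF_A = 14
ES_B = 14; EF_B = 14+14 = 28
ES_C = 14; EF_C = 14+12 = 26
ES_D = 26; EF_D = 26+12 = 38
ES_E = max(EF_A=14, EF_C=26) = 26; EF_E = 26+6 = 32
ES_F = max(EF_B=28, EF_D=38, EF_E=32) = 38; EF_F = 38+8 = 46
Expected project duration μ = 46 weeks. Critical path: A → C → D → F.

Backward pass:
LF_F = 46; LS_F = 46−8 = 38
LF_E = LS_F = 38; LS_E = 38−6 = 32
LF_D = LS_F = 38; LS_D = 38−12 = 26
LF_C = min(LS_D=26, LS_E=32) = 26; LS_C = 26−12 = 14
LF_B = LS_F = 38; LS_B = 38−14 = 24
LF_A = min(LS_B=24, LS_C=14, LS_E=32) = 14; LS_A = 14−14 = 0
Slack_B = LS_B − ES_B = 24 − 14 = 10

10 weeks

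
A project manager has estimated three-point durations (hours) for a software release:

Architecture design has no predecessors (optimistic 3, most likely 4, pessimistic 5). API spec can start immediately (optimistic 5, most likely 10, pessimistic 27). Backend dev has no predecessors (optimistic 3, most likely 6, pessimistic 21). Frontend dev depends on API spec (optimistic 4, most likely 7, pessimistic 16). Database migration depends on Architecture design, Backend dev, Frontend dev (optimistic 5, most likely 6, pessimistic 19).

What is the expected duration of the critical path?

te_Architecture design = (3 + 4·4 + 5)/6 = 24/6 = 4
te_API spec = (5 + 4·10 + 27)/6 = 72/6 = 12
te_Backend dev = (3 + 4·6 + 21)/6 = 48/6 = 8
te_Frontend dev = (4 + 4·7 + 16)/6 = 48/6 = 8
te_Database migration = (5 + 4·6 + 19)/6 = 48/6 = 8

Forward pass:
ES_Architecture design = 0; EF_Architecture design = 4
ES_API spec = 0; EF_API spec = 12
ES_Backend dev = 0; EF_Backend dev = 8
ES_Frontend dev = 12; EF_Frontend dev = 12+8 = 20
ES_Database migration = max(EF_Architecture design=4, EF_Backend dev=8, EF_Frontend dev=20) = 20; EF_Database migration = 20+8 = 28
Expected project duration μ = 28 hours. Critical path: API spec → Frontend dev → Database migration.

28 hours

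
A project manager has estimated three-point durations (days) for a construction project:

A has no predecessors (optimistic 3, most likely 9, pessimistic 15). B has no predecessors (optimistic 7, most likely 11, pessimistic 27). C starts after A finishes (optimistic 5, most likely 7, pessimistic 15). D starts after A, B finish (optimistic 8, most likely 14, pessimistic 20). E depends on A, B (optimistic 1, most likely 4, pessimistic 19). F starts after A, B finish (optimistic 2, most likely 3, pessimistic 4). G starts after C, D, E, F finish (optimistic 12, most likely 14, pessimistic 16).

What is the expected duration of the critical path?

41 days

te_A = (3 + 4·9 + 15)/6 = 54/6 = 9
te_B = (7 + 4·11 + 27)/6 = 78/6 = 13
te_C = (5 + 4·7 + 15)/6 = 48/6 = 8
te_D = (8 + 4·14 + 20)/6 = 84/6 = 14
te_E = (1 + 4·4 + 19)/6 = 36/6 = 6
te_F = (2 + 4·3 + 4)/6 = 18/6 = 3
te_G = (12 + 4·14 + 16)/6 = 84/6 = 14

Forward pass:
ES_A = 0; EF_A = 9
ES_B = 0; EF_B = 13
ES_C = 9; EF_C = 9+8 = 17
ES_D = max(EF_A=9, EF_B=13) = 13; EF_D = 13+14 = 27
ES_E = max(EF_A=9, EF_B=13) = 13; EF_E = 13+6 = 19
ES_F = max(EF_A=9, EF_B=13) = 13; EF_F = 13+3 = 16
ES_G = max(EF_C=17, EF_D=27, EF_E=19, EF_F=16) = 27; EF_G = 27+14 = 41
Expected project duration μ = 41 days. Critical path: B → D → G.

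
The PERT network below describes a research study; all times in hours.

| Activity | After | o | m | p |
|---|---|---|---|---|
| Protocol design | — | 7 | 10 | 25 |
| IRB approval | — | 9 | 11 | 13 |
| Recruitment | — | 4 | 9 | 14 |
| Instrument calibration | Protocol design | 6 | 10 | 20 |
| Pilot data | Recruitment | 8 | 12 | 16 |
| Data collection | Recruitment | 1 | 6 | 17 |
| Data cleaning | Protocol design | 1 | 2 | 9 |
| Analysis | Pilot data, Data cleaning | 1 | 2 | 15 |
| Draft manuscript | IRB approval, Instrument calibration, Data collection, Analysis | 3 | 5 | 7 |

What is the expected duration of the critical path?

te_Protocol design = (7 + 4·10 + 25)/6 = 72/6 = 12
te_IRB approval = (9 + 4·11 + 13)/6 = 66/6 = 11
te_Recruitment = (4 + 4·9 + 14)/6 = 54/6 = 9
te_Instrument calibration = (6 + 4·10 + 20)/6 = 66/6 = 11
te_Pilot data = (8 + 4·12 + 16)/6 = 72/6 = 12
te_Data collection = (1 + 4·6 + 17)/6 = 42/6 = 7
te_Data cleaning = (1 + 4·2 + 9)/6 = 18/6 = 3
te_Analysis = (1 + 4·2 + 15)/6 = 24/6 = 4
te_Draft manuscript = (3 + 4·5 + 7)/6 = 30/6 = 5

Forward pass:
ES_Protocol design = 0; EF_Protocol design = 12
ES_IRB approval = 0; EF_IRB approval = 11
ES_Recruitment = 0; EF_Recruitment = 9
ES_Instrument calibration = 12; EF_Instrument calibration = 12+11 = 23
ES_Pilot data = 9; EF_Pilot data = 9+12 = 21
ES_Data collection = 9; EF_Data collection = 9+7 = 16
ES_Data cleaning = 12; EF_Data cleaning = 12+3 = 15
ES_Analysis = max(EF_Pilot data=21, EF_Data cleaning=15) = 21; EF_Analysis = 21+4 = 25
ES_Draft manuscript = max(EF_IRB approval=11, EF_Instrument calibration=23, EF_Data collection=16, EF_Analysis=25) = 25; EF_Draft manuscript = 25+5 = 30
Expected project duration μ = 30 hours. Critical path: Recruitment → Pilot data → Analysis → Draft manuscript.

30 hours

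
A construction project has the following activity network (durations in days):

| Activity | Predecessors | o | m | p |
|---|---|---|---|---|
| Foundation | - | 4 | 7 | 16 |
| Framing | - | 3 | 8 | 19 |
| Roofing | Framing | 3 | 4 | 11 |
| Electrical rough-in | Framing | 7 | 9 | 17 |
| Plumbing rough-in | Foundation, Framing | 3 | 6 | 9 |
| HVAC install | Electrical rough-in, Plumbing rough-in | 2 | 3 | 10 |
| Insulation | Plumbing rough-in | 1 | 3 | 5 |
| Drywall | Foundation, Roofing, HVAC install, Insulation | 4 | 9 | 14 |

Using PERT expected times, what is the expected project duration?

te_Foundation = (4 + 4·7 + 16)/6 = 48/6 = 8
te_Framing = (3 + 4·8 + 19)/6 = 54/6 = 9
te_Roofing = (3 + 4·4 + 11)/6 = 30/6 = 5
te_Electrical rough-in = (7 + 4·9 + 17)/6 = 60/6 = 10
te_Plumbing rough-in = (3 + 4·6 + 9)/6 = 36/6 = 6
te_HVAC install = (2 + 4·3 + 10)/6 = 24/6 = 4
te_Insulation = (1 + 4·3 + 5)/6 = 18/6 = 3
te_Drywall = (4 + 4·9 + 14)/6 = 54/6 = 9

Forward pass:
ES_Foundation = 0; EF_Foundation = 8
ES_Framing = 0; EF_Framing = 9
ES_Roofing = 9; EF_Roofing = 9+5 = 14
ES_Electrical rough-in = 9; EF_Electrical rough-in = 9+10 = 19
ES_Plumbing rough-in = max(EF_Foundation=8, EF_Framing=9) = 9; EF_Plumbing rough-in = 9+6 = 15
ES_HVAC install = max(EF_Electrical rough-in=19, EF_Plumbing rough-in=15) = 19; EF_HVAC install = 19+4 = 23
ES_Insulation = 15; EF_Insulation = 15+3 = 18
ES_Drywall = max(EF_Foundation=8, EF_Roofing=14, EF_HVAC install=23, EF_Insulation=18) = 23; EF_Drywall = 23+9 = 32
Expected project duration μ = 32 days. Critical path: Framing → Electrical rough-in → HVAC install → Drywall.

32 days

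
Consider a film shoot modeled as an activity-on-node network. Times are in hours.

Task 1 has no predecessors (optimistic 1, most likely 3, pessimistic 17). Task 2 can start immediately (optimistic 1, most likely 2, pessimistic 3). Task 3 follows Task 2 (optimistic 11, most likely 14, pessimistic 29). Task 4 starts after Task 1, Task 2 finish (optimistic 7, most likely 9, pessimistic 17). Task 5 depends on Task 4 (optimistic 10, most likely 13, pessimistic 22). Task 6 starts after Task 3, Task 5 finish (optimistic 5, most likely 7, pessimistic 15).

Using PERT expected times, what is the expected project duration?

37 hours

te_Task 1 = (1 + 4·3 + 17)/6 = 30/6 = 5
te_Task 2 = (1 + 4·2 + 3)/6 = 12/6 = 2
te_Task 3 = (11 + 4·14 + 29)/6 = 96/6 = 16
te_Task 4 = (7 + 4·9 + 17)/6 = 60/6 = 10
te_Task 5 = (10 + 4·13 + 22)/6 = 84/6 = 14
te_Task 6 = (5 + 4·7 + 15)/6 = 48/6 = 8

Forward pass:
ES_Task 1 = 0; EF_Task 1 = 5
ES_Task 2 = 0; EF_Task 2 = 2
ES_Task 3 = 2; EF_Task 3 = 2+16 = 18
ES_Task 4 = max(EF_Task 1=5, EF_Task 2=2) = 5; EF_Task 4 = 5+10 = 15
ES_Task 5 = 15; EF_Task 5 = 15+14 = 29
ES_Task 6 = max(EF_Task 3=18, EF_Task 5=29) = 29; EF_Task 6 = 29+8 = 37
Expected project duration μ = 37 hours. Critical path: Task 1 → Task 4 → Task 5 → Task 6.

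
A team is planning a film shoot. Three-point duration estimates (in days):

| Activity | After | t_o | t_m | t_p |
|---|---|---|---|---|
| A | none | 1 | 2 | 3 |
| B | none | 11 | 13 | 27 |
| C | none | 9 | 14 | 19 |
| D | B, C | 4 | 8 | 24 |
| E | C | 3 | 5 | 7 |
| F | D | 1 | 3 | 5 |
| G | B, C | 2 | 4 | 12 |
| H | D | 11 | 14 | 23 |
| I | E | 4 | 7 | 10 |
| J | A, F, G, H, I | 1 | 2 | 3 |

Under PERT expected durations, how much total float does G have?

20 days

te_A = (1 + 4·2 + 3)/6 = 12/6 = 2
te_B = (11 + 4·13 + 27)/6 = 90/6 = 15
te_C = (9 + 4·14 + 19)/6 = 84/6 = 14
te_D = (4 + 4·8 + 24)/6 = 60/6 = 10
te_E = (3 + 4·5 + 7)/6 = 30/6 = 5
te_F = (1 + 4·3 + 5)/6 = 18/6 = 3
te_G = (2 + 4·4 + 12)/6 = 30/6 = 5
te_H = (11 + 4·14 + 23)/6 = 90/6 = 15
te_I = (4 + 4·7 + 10)/6 = 42/6 = 7
te_J = (1 + 4·2 + 3)/6 = 12/6 = 2

Forward pass:
ES_A = 0; EF_A = 2
ES_B = 0; EF_B = 15
ES_C = 0; EF_C = 14
ES_D = max(EF_B=15, EF_C=14) = 15; EF_D = 15+10 = 25
ES_E = 14; EF_E = 14+5 = 19
ES_F = 25; EF_F = 25+3 = 28
ES_G = max(EF_B=15, EF_C=14) = 15; EF_G = 15+5 = 20
ES_H = 25; EF_H = 25+15 = 40
ES_I = 19; EF_I = 19+7 = 26
ES_J = max(EF_A=2, EF_F=28, EF_G=20, EF_H=40, EF_I=26) = 40; EF_J = 40+2 = 42
Expected project duration μ = 42 days. Critical path: B → D → H → J.

Backward pass:
LF_J = 42; LS_J = 42−2 = 40
LF_I = LS_J = 40; LS_I = 40−7 = 33
LF_H = LS_J = 40; LS_H = 40−15 = 25
LF_G = LS_J = 40; LS_G = 40−5 = 35
LF_F = LS_J = 40; LS_F = 40−3 = 37
LF_E = LS_I = 33; LS_E = 33−5 = 28
LF_D = min(LS_F=37, LS_H=25) = 25; LS_D = 25−10 = 15
LF_C = min(LS_D=15, LS_E=28, LS_G=35) = 15; LS_C = 15−14 = 1
LF_B = min(LS_D=15, LS_G=35) = 15; LS_B = 15−15 = 0
LF_A = LS_J = 40; LS_A = 40−2 = 38
Slack_G = LS_G − ES_G = 35 − 15 = 20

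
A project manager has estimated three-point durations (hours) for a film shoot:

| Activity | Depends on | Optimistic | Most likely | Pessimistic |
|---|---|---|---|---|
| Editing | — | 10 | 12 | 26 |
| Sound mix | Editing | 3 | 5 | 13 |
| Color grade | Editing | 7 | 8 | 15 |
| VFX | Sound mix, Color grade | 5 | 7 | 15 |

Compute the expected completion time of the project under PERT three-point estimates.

te_Editing = (10 + 4·12 + 26)/6 = 84/6 = 14
te_Sound mix = (3 + 4·5 + 13)/6 = 36/6 = 6
te_Color grade = (7 + 4·8 + 15)/6 = 54/6 = 9
te_VFX = (5 + 4·7 + 15)/6 = 48/6 = 8

Forward pass:
ES_Editing = 0; EF_Editing = 14
ES_Sound mix = 14; EF_Sound mix = 14+6 = 20
ES_Color grade = 14; EF_Color grade = 14+9 = 23
ES_VFX = max(EF_Sound mix=20, EF_Color grade=23) = 23; EF_VFX = 23+8 = 31
Expected project duration μ = 31 hours. Critical path: Editing → Color grade → VFX.

31 hours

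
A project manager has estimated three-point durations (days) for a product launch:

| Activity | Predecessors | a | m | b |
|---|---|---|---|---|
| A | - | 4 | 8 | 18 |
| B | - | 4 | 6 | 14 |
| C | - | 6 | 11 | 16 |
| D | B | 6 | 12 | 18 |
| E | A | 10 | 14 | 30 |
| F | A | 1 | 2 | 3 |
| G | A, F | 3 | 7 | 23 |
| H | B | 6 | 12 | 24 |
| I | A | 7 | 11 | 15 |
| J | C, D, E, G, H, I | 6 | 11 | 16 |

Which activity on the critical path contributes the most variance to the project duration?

E

te_A = (4 + 4·8 + 18)/6 = 54/6 = 9; σ²_A = ((18−4)/6)² = 5.444
te_B = (4 + 4·6 + 14)/6 = 42/6 = 7; σ²_B = ((14−4)/6)² = 2.778
te_C = (6 + 4·11 + 16)/6 = 66/6 = 11; σ²_C = ((16−6)/6)² = 2.778
te_D = (6 + 4·12 + 18)/6 = 72/6 = 12; σ²_D = ((18−6)/6)² = 4.000
te_E = (10 + 4·14 + 30)/6 = 96/6 = 16; σ²_E = ((30−10)/6)² = 11.111
te_F = (1 + 4·2 + 3)/6 = 12/6 = 2; σ²_F = ((3−1)/6)² = 0.111
te_G = (3 + 4·7 + 23)/6 = 54/6 = 9; σ²_G = ((23−3)/6)² = 11.111
te_H = (6 + 4·12 + 24)/6 = 78/6 = 13; σ²_H = ((24−6)/6)² = 9.000
te_I = (7 + 4·11 + 15)/6 = 66/6 = 11; σ²_I = ((15−7)/6)² = 1.778
te_J = (6 + 4·11 + 16)/6 = 66/6 = 11; σ²_J = ((16−6)/6)² = 2.778

Forward pass:
ES_A = 0; EF_A = 9
ES_B = 0; EF_B = 7
ES_C = 0; EF_C = 11
ES_D = 7; EF_D = 7+12 = 19
ES_E = 9; EF_E = 9+16 = 25
ES_F = 9; EF_F = 9+2 = 11
ES_G = max(EF_A=9, EF_F=11) = 11; EF_G = 11+9 = 20
ES_H = 7; EF_H = 7+13 = 20
ES_I = 9; EF_I = 9+11 = 20
ES_J = max(EF_C=11, EF_D=19, EF_E=25, EF_G=20, EF_H=20, EF_I=20) = 25; EF_J = 25+11 = 36
Expected project duration μ = 36 days. Critical path: A → E → J.

Variances on critical path: σ²_A=5.444, σ²_E=11.111, σ²_J=2.778.
Largest is σ²_E = 11.111.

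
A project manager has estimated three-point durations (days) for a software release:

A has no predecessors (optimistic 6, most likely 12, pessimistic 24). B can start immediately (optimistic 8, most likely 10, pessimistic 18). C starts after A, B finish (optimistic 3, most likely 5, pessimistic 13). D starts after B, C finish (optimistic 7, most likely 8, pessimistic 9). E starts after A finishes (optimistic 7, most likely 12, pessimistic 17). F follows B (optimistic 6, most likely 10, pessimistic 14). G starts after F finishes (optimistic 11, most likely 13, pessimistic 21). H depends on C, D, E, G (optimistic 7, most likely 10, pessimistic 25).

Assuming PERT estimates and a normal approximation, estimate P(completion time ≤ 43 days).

te_A = (6 + 4·12 + 24)/6 = 78/6 = 13; σ²_A = ((24−6)/6)² = 9.000
te_B = (8 + 4·10 + 18)/6 = 66/6 = 11; σ²_B = ((18−8)/6)² = 2.778
te_C = (3 + 4·5 + 13)/6 = 36/6 = 6; σ²_C = ((13−3)/6)² = 2.778
te_D = (7 + 4·8 + 9)/6 = 48/6 = 8; σ²_D = ((9−7)/6)² = 0.111
te_E = (7 + 4·12 + 17)/6 = 72/6 = 12; σ²_E = ((17−7)/6)² = 2.778
te_F = (6 + 4·10 + 14)/6 = 60/6 = 10; σ²_F = ((14−6)/6)² = 1.778
te_G = (11 + 4·13 + 21)/6 = 84/6 = 14; σ²_G = ((21−11)/6)² = 2.778
te_H = (7 + 4·10 + 25)/6 = 72/6 = 12; σ²_H = ((25−7)/6)² = 9.000

Forward pass:
ES_A = 0; EF_A = 13
ES_B = 0; EF_B = 11
ES_C = max(EF_A=13, EF_B=11) = 13; EF_C = 13+6 = 19
ES_D = max(EF_B=11, EF_C=19) = 19; EF_D = 19+8 = 27
ES_E = 13; EF_E = 13+12 = 25
ES_F = 11; EF_F = 11+10 = 21
ES_G = 21; EF_G = 21+14 = 35
ES_H = max(EF_C=19, EF_D=27, EF_E=25, EF_G=35) = 35; EF_H = 35+12 = 47
Expected project duration μ = 47 days. Critical path: B → F → G → H.

Variance along critical path = 2.778 + 1.778 + 2.778 + 9.000 = 16.333; σ = √16.333 = 4.041 days.
Z = (43 − 47) / 4.041 = -0.990
P(T ≤ 43) = Φ(-0.990) ≈ 0.161

0.161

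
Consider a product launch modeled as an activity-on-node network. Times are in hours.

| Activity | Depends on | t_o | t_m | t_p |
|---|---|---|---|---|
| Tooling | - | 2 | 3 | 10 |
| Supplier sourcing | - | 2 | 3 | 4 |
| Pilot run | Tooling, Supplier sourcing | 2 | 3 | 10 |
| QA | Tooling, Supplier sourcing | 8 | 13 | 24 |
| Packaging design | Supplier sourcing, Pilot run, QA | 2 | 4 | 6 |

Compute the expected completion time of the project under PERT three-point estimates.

22 hours

te_Tooling = (2 + 4·3 + 10)/6 = 24/6 = 4
te_Supplier sourcing = (2 + 4·3 + 4)/6 = 18/6 = 3
te_Pilot run = (2 + 4·3 + 10)/6 = 24/6 = 4
te_QA = (8 + 4·13 + 24)/6 = 84/6 = 14
te_Packaging design = (2 + 4·4 + 6)/6 = 24/6 = 4

Forward pass:
ES_Tooling = 0; EF_Tooling = 4
ES_Supplier sourcing = 0; EF_Supplier sourcing = 3
ES_Pilot run = max(EF_Tooling=4, EF_Supplier sourcing=3) = 4; EF_Pilot run = 4+4 = 8
ES_QA = max(EF_Tooling=4, EF_Supplier sourcing=3) = 4; EF_QA = 4+14 = 18
ES_Packaging design = max(EF_Supplier sourcing=3, EF_Pilot run=8, EF_QA=18) = 18; EF_Packaging design = 18+4 = 22
Expected project duration μ = 22 hours. Critical path: Tooling → QA → Packaging design.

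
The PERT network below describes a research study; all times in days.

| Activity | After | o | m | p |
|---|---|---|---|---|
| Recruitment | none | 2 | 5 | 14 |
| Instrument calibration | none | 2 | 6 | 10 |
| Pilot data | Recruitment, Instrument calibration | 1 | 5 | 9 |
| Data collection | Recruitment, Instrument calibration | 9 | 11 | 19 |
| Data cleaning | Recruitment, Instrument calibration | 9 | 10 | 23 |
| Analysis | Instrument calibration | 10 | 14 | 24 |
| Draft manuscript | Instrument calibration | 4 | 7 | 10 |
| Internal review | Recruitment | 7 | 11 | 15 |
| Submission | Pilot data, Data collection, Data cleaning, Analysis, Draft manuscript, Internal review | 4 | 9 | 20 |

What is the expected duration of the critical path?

31 days

te_Recruitment = (2 + 4·5 + 14)/6 = 36/6 = 6
te_Instrument calibration = (2 + 4·6 + 10)/6 = 36/6 = 6
te_Pilot data = (1 + 4·5 + 9)/6 = 30/6 = 5
te_Data collection = (9 + 4·11 + 19)/6 = 72/6 = 12
te_Data cleaning = (9 + 4·10 + 23)/6 = 72/6 = 12
te_Analysis = (10 + 4·14 + 24)/6 = 90/6 = 15
te_Draft manuscript = (4 + 4·7 + 10)/6 = 42/6 = 7
te_Internal review = (7 + 4·11 + 15)/6 = 66/6 = 11
te_Submission = (4 + 4·9 + 20)/6 = 60/6 = 10

Forward pass:
ES_Recruitment = 0; EF_Recruitment = 6
ES_Instrument calibration = 0; EF_Instrument calibration = 6
ES_Pilot data = max(EF_Recruitment=6, EF_Instrument calibration=6) = 6; EF_Pilot data = 6+5 = 11
ES_Data collection = max(EF_Recruitment=6, EF_Instrument calibration=6) = 6; EF_Data collection = 6+12 = 18
ES_Data cleaning = max(EF_Recruitment=6, EF_Instrument calibration=6) = 6; EF_Data cleaning = 6+12 = 18
ES_Analysis = 6; EF_Analysis = 6+15 = 21
ES_Draft manuscript = 6; EF_Draft manuscript = 6+7 = 13
ES_Internal review = 6; EF_Internal review = 6+11 = 17
ES_Submission = max(EF_Pilot data=11, EF_Data collection=18, EF_Data cleaning=18, EF_Analysis=21, EF_Draft manuscript=13, EF_Internal review=17) = 21; EF_Submission = 21+10 = 31
Expected project duration μ = 31 days. Critical path: Instrument calibration → Analysis → Submission.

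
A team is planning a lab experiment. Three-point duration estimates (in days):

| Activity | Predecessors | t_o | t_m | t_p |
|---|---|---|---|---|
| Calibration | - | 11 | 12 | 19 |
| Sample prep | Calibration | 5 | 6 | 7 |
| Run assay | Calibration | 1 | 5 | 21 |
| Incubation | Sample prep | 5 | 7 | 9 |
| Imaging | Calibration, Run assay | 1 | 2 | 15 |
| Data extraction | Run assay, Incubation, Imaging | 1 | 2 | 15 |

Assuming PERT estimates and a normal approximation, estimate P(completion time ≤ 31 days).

te_Calibration = (11 + 4·12 + 19)/6 = 78/6 = 13; σ²_Calibration = ((19−11)/6)² = 1.778
te_Sample prep = (5 + 4·6 + 7)/6 = 36/6 = 6; σ²_Sample prep = ((7−5)/6)² = 0.111
te_Run assay = (1 + 4·5 + 21)/6 = 42/6 = 7; σ²_Run assay = ((21−1)/6)² = 11.111
te_Incubation = (5 + 4·7 + 9)/6 = 42/6 = 7; σ²_Incubation = ((9−5)/6)² = 0.444
te_Imaging = (1 + 4·2 + 15)/6 = 24/6 = 4; σ²_Imaging = ((15−1)/6)² = 5.444
te_Data extraction = (1 + 4·2 + 15)/6 = 24/6 = 4; σ²_Data extraction = ((15−1)/6)² = 5.444

Forward pass:
ES_Calibration = 0; EF_Calibration = 13
ES_Sample prep = 13; EF_Sample prep = 13+6 = 19
ES_Run assay = 13; EF_Run assay = 13+7 = 20
ES_Incubation = 19; EF_Incubation = 19+7 = 26
ES_Imaging = max(EF_Calibration=13, EF_Run assay=20) = 20; EF_Imaging = 20+4 = 24
ES_Data extraction = max(EF_Run assay=20, EF_Incubation=26, EF_Imaging=24) = 26; EF_Data extraction = 26+4 = 30
Expected project duration μ = 30 days. Critical path: Calibration → Sample prep → Incubation → Data extraction.

Variance along critical path = 1.778 + 0.111 + 0.444 + 5.444 = 7.778; σ = √7.778 = 2.789 days.
Z = (31 − 30) / 2.789 = 0.359
P(T ≤ 31) = Φ(0.359) ≈ 0.640

0.640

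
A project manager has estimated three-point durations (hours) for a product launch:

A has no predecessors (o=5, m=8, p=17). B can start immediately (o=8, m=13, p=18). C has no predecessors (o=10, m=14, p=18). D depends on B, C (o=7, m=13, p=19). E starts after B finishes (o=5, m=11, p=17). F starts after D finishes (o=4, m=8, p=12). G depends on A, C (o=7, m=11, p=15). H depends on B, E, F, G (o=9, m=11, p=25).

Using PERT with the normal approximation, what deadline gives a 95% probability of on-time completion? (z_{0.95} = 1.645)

te_A = (5 + 4·8 + 17)/6 = 54/6 = 9; σ²_A = ((17−5)/6)² = 4.000
te_B = (8 + 4·13 + 18)/6 = 78/6 = 13; σ²_B = ((18−8)/6)² = 2.778
te_C = (10 + 4·14 + 18)/6 = 84/6 = 14; σ²_C = ((18−10)/6)² = 1.778
te_D = (7 + 4·13 + 19)/6 = 78/6 = 13; σ²_D = ((19−7)/6)² = 4.000
te_E = (5 + 4·11 + 17)/6 = 66/6 = 11; σ²_E = ((17−5)/6)² = 4.000
te_F = (4 + 4·8 + 12)/6 = 48/6 = 8; σ²_F = ((12−4)/6)² = 1.778
te_G = (7 + 4·11 + 15)/6 = 66/6 = 11; σ²_G = ((15−7)/6)² = 1.778
te_H = (9 + 4·11 + 25)/6 = 78/6 = 13; σ²_H = ((25−9)/6)² = 7.111

Forward pass:
ES_A = 0; EF_A = 9
ES_B = 0; EF_B = 13
ES_C = 0; EF_C = 14
ES_D = max(EF_B=13, EF_C=14) = 14; EF_D = 14+13 = 27
ES_E = 13; EF_E = 13+11 = 24
ES_F = 27; EF_F = 27+8 = 35
ES_G = max(EF_A=9, EF_C=14) = 14; EF_G = 14+11 = 25
ES_H = max(EF_B=13, EF_E=24, EF_F=35, EF_G=25) = 35; EF_H = 35+13 = 48
Expected project duration μ = 48 hours. Critical path: C → D → F → H.

Variance along critical path = 1.778 + 4.000 + 1.778 + 7.111 = 14.667; σ = 3.830 hours.
D = μ + z·σ = 48 + 1.645·3.830 = 54.3 hours

54.3 hours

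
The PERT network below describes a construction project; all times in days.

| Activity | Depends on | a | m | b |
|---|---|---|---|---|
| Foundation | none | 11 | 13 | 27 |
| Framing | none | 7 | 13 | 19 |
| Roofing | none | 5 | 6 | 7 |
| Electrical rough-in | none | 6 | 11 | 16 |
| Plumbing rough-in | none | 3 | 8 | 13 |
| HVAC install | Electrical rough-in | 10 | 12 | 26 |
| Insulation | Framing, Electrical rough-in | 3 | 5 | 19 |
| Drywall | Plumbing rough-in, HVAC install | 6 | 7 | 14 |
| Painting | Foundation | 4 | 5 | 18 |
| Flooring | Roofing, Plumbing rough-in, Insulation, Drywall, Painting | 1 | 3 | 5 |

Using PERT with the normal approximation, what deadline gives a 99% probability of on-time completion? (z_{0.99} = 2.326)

te_Foundation = (11 + 4·13 + 27)/6 = 90/6 = 15; σ²_Foundation = ((27−11)/6)² = 7.111
te_Framing = (7 + 4·13 + 19)/6 = 78/6 = 13; σ²_Framing = ((19−7)/6)² = 4.000
te_Roofing = (5 + 4·6 + 7)/6 = 36/6 = 6; σ²_Roofing = ((7−5)/6)² = 0.111
te_Electrical rough-in = (6 + 4·11 + 16)/6 = 66/6 = 11; σ²_Electrical rough-in = ((16−6)/6)² = 2.778
te_Plumbing rough-in = (3 + 4·8 + 13)/6 = 48/6 = 8; σ²_Plumbing rough-in = ((13−3)/6)² = 2.778
te_HVAC install = (10 + 4·12 + 26)/6 = 84/6 = 14; σ²_HVAC install = ((26−10)/6)² = 7.111
te_Insulation = (3 + 4·5 + 19)/6 = 42/6 = 7; σ²_Insulation = ((19−3)/6)² = 7.111
te_Drywall = (6 + 4·7 + 14)/6 = 48/6 = 8; σ²_Drywall = ((14−6)/6)² = 1.778
te_Painting = (4 + 4·5 + 18)/6 = 42/6 = 7; σ²_Painting = ((18−4)/6)² = 5.444
te_Flooring = (1 + 4·3 + 5)/6 = 18/6 = 3; σ²_Flooring = ((5−1)/6)² = 0.444

Forward pass:
ES_Foundation = 0; EF_Foundation = 15
ES_Framing = 0; EF_Framing = 13
ES_Roofing = 0; EF_Roofing = 6
ES_Electrical rough-in = 0; EF_Electrical rough-in = 11
ES_Plumbing rough-in = 0; EF_Plumbing rough-in = 8
ES_HVAC install = 11; EF_HVAC install = 11+14 = 25
ES_Insulation = max(EF_Framing=13, EF_Electrical rough-in=11) = 13; EF_Insulation = 13+7 = 20
ES_Drywall = max(EF_Plumbing rough-in=8, EF_HVAC install=25) = 25; EF_Drywall = 25+8 = 33
ES_Painting = 15; EF_Painting = 15+7 = 22
ES_Flooring = max(EF_Roofing=6, EF_Plumbing rough-in=8, EF_Insulation=20, EF_Drywall=33, EF_Painting=22) = 33; EF_Flooring = 33+3 = 36
Expected project duration μ = 36 days. Critical path: Electrical rough-in → HVAC install → Drywall → Flooring.

Variance along critical path = 2.778 + 7.111 + 1.778 + 0.444 = 12.111; σ = 3.480 days.
D = μ + z·σ = 36 + 2.326·3.480 = 44.1 days

44.1 days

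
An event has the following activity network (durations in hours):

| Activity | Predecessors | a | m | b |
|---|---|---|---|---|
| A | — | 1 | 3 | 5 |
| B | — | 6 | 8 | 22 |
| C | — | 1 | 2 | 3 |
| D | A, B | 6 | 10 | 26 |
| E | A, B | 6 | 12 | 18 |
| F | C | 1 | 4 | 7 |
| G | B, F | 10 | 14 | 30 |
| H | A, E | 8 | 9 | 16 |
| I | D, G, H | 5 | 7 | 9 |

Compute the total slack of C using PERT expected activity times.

te_A = (1 + 4·3 + 5)/6 = 18/6 = 3
te_B = (6 + 4·8 + 22)/6 = 60/6 = 10
te_C = (1 + 4·2 + 3)/6 = 12/6 = 2
te_D = (6 + 4·10 + 26)/6 = 72/6 = 12
te_E = (6 + 4·12 + 18)/6 = 72/6 = 12
te_F = (1 + 4·4 + 7)/6 = 24/6 = 4
te_G = (10 + 4·14 + 30)/6 = 96/6 = 16
te_H = (8 + 4·9 + 16)/6 = 60/6 = 10
te_I = (5 + 4·7 + 9)/6 = 42/6 = 7

Forward pass:
ES_A = 0; EF_A = 3
ES_B = 0; EF_B = 10
ES_C = 0; EF_C = 2
ES_D = max(EF_A=3, EF_B=10) = 10; EF_D = 10+12 = 22
ES_E = max(EF_A=3, EF_B=10) = 10; EF_E = 10+12 = 22
ES_F = 2; EF_F = 2+4 = 6
ES_G = max(EF_B=10, EF_F=6) = 10; EF_G = 10+16 = 26
ES_H = max(EF_A=3, EF_E=22) = 22; EF_H = 22+10 = 32
ES_I = max(EF_D=22, EF_G=26, EF_H=32) = 32; EF_I = 32+7 = 39
Expected project duration μ = 39 hours. Critical path: B → E → H → I.

Backward pass:
LF_I = 39; LS_I = 39−7 = 32
LF_H = LS_I = 32; LS_H = 32−10 = 22
LF_G = LS_I = 32; LS_G = 32−16 = 16
LF_F = LS_G = 16; LS_F = 16−4 = 12
LF_E = LS_H = 22; LS_E = 22−12 = 10
LF_D = LS_I = 32; LS_D = 32−12 = 20
LF_C = LS_F = 12; LS_C = 12−2 = 10
LF_B = min(LS_D=20, LS_E=10, LS_G=16) = 10; LS_B = 10−10 = 0
LF_A = min(LS_D=20, LS_E=10, LS_H=22) = 10; LS_A = 10−3 = 7
Slack_C = LS_C − ES_C = 10 − 0 = 10

10 hours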